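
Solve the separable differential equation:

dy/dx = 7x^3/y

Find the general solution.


Separate variables: y dy = 7x^3 dx.
Integrate both sides: y²/2 = (7/4)x^4 + C₀.
Multiply by 2: y² = (7/2)x^4 + C.


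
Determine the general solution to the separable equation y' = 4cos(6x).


g(y) = 1, so integrate directly: y = ∫ 4cos(6x) dx = (2/3)sin(6x) + C.


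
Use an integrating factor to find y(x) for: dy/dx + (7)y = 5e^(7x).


P(x) = 7 ⇒ μ = e^(7x).
(μ y)' = 5e^(14x) ⇒ μ y = (5/14)e^(14x) + C.
Divide by μ: y = (5/14)e^(7x) + Ce^(-7x).


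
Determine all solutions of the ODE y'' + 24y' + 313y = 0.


Characteristic equation: r² + 24r + 313 = 0.
Discriminant is negative; roots r = -12 ± 13i (complex conjugate pair).
General solution uses e^(α x)(C₁ cos(β x) + C₂ sin(β x)): y = e^(-12x)(C₁cos(13x) + C₂sin(13x)).


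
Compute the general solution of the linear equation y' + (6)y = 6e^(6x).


P(x) = 6 ⇒ μ = e^(6x).
(μ y)' = 6e^(12x) ⇒ μ y = (6/12)e^(12x) + C.
Divide by μ: y = (1/2)e^(6x) + Ce^(-6x).


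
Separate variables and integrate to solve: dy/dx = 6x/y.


Separate variables: y dy = 6x dx.
Integrate both sides: y²/2 = 3x^2 + C₀.
Multiply by 2: y² = 6x^2 + C.


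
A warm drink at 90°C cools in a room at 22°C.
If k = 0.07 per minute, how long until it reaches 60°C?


From T(t) = T_a + (T₀ - T_a)e^(-kt), set T(t) = 60:
(60 - 22) / (90 - 22) = e^(-0.07t), so t = -ln(0.559)/0.07 ≈ 8.3 minutes.


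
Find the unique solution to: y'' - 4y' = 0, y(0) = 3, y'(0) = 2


Characteristic roots of r² - 4r = 0 are 4, 0.
General solution y = c₁ e^(4x) + c₂.
Apply y(0) = 3: c₁ + c₂ = 3. Apply y'(0) = 2: 4 c₁ + 0 c₂ = 2.
Solve: c₁ = 1/2, c₂ = 5/2.
Particular solution: y = (1/2)e^(4x) + 5/2.


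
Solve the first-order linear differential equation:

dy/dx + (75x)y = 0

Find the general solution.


P(x) = 75x ⇒ μ = e^((75/2)x²).
Q(x) = 0 so μ y is constant: y = Ce^(-(75/2)x²).


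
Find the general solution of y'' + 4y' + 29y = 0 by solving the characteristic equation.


Characteristic equation: r² + 4r + 29 = 0.
Discriminant is negative; roots r = -2 ± 5i (complex conjugate pair).
General solution uses e^(α x)(C₁ cos(β x) + C₂ sin(β x)): y = e^(-2x)(C₁cos(5x) + C₂sin(5x)).


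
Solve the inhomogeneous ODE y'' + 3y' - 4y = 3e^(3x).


Characteristic roots of r² + 3r - 4 = 0 are 1, -4.
y_h = C₁e^(x) + C₂e^(-4x).
Forcing exponent 3 is not a characteristic root; try y_p = Ae^(3x).
Substitute: A·(9 + (3)·3 + (-4)) = A·14 = 3, so A = 3/14.
General solution: y = C₁e^(x) + C₂e^(-4x) + (3/14)e^(3x).


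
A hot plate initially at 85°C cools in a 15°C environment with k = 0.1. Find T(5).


Newton's law: dT/dt = -k(T - T_a) has solution T(t) = T_a + (T₀ - T_a)e^(-kt).
Plug in T_a = 15, T₀ = 85, k = 0.1, t = 5: T(5) = 15 + (70)e^(-0.50) ≈ 57.5°C.


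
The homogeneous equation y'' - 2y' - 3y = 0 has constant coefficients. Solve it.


Characteristic equation: r² - 2r - 3 = 0.
Factor: (r - 3)(r + 1) = 0 ⇒ r = 3, -1 (distinct real).
General solution: y = C₁e^(3x) + C₂e^(-x).


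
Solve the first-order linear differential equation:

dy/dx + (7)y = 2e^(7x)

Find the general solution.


P(x) = 7 ⇒ μ = e^(7x).
(μ y)' = 2e^(14x) ⇒ μ y = (2/14)e^(14x) + C.
Divide by μ: y = (1/7)e^(7x) + Ce^(-7x).


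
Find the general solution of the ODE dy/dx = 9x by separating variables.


Integrate both sides with respect to x: y = ∫ 9x dx = (9/2)x^2 + C.


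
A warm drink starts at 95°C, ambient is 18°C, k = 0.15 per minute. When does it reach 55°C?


From T(t) = T_a + (T₀ - T_a)e^(-kt), set T(t) = 55:
(55 - 18) / (95 - 18) = e^(-0.15t), so t = -ln(0.481)/0.15 ≈ 4.9 minutes.


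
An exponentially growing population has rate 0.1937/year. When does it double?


Exponential growth: P(t) = P₀ e^(0.1937t). Set P(t)/P₀ = 2: e^(0.1937t) = 2.
Solve: t = ln(2)/0.1937 ≈ 3.58 years.


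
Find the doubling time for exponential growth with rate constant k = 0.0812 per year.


Exponential growth: P(t) = P₀ e^(0.0812t). Set P(t)/P₀ = 2: e^(0.0812t) = 2.
Solve: t = ln(2)/0.0812 ≈ 8.54 years.


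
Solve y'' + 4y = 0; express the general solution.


Characteristic equation: r² + 4 = 0.
Discriminant is negative; roots r = 0 ± 2i (complex conjugate pair).
General solution uses e^(α x)(C₁ cos(β x) + C₂ sin(β x)): y = C₁cos(2x) + C₂sin(2x).


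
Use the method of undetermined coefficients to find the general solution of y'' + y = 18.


Homogeneous part: r² + 1 = 0 ⇒ r = ±1i, so y_h = C₁cos(x) + C₂sin(x).
Try constant y_p = A; plug in: 1A = 18 ⇒ A = 18.
General solution: y = C₁cos(x) + C₂sin(x) + 18.


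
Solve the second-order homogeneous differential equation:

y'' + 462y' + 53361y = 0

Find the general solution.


Characteristic equation: r² + 462r + 53361 = 0, i.e. (r + 231)² = 0.
Repeated root r = -231; include an x factor for the second linearly independent solution.
General solution: y = (C₁ + C₂x)e^(-231x).


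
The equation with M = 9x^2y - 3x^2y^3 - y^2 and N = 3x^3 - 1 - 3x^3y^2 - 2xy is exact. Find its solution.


Check exactness: ∂M/∂y = 9x^2 - 9x^2y^2 - 2y and ∂N/∂x = 9x^2 - 9x^2y^2 - 2y; equal, so the equation is exact.
Integrate M with respect to x (treating y as constant): ∫M dx = 3x^3y - x^3y^3 - xy^2 + h(y).
Differentiate w.r.t. y and set equal to N: the x-dependent terms already match, leaving h'(y) = -1. Integrate: h(y) = -y.
So F(x,y) = 3x^3y - y - x^3y^3 - xy^2.
General solution: 3x^3y - y - x^3y^3 - xy^2 = C.


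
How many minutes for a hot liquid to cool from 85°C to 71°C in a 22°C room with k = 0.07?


From T(t) = T_a + (T₀ - T_a)e^(-kt), set T(t) = 71:
(71 - 22) / (85 - 22) = e^(-0.07t), so t = -ln(0.778)/0.07 ≈ 3.6 minutes.


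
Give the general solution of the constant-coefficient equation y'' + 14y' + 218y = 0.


Characteristic equation: r² + 14r + 218 = 0.
Discriminant is negative; roots r = -7 ± 13i (complex conjugate pair).
General solution uses e^(α x)(C₁ cos(β x) + C₂ sin(β x)): y = e^(-7x)(C₁cos(13x) + C₂sin(13x)).


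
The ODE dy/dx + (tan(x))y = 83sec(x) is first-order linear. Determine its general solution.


P(x) = tan(x) ⇒ μ = e^(∫tan(x)dx) = sec(x).
(sec(x) y)' = 83sec²(x) ⇒ sec(x) y = 83tan(x) + C.
Multiply by cos(x): y = 83sin(x) + C·cos(x).


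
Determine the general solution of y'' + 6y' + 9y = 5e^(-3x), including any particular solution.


Characteristic polynomial (r + 3)² = 0; repeated root r = -3.
y_h = (C₁ + C₂x)e^(-3x). Forcing matches the repeated root (resonance), so try y_p = Ax² e^(-3x).
Substitute and solve for A: 2A = 5, so A = 5/2.
General solution: y = (C₁ + C₂x + (5/2)x²)e^(-3x).


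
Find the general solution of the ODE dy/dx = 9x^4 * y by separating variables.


Separate variables: dy/y = 9x^4 dx.
Integrate: ln|y| = (9/5)x^5 + C₀.
Exponentiate: y = Ce^((9/5)x^5).


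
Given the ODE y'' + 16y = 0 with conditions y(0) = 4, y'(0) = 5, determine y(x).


Characteristic roots of r² + 16 = 0 are ±4i, so y = C₁cos(4x) + C₂sin(4x).
Apply y(0) = 4: C₁ = 4. Differentiate and apply y'(0) = 5: 4·C₂ = 5, so C₂ = 5/4.
Particular solution: y = 4cos(4x) + (5/4)sin(4x).


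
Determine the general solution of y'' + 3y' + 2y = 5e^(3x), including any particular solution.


Characteristic roots of r² + 3r + 2 = 0 are -2, -1.
y_h = C₁e^(-2x) + C₂e^(-x).
Forcing exponent 3 is not a characteristic root; try y_p = Ae^(3x).
Substitute: A·(9 + (3)·3 + (2)) = A·20 = 5, so A = 1/4.
General solution: y = C₁e^(-2x) + C₂e^(-x) + (1/4)e^(3x).


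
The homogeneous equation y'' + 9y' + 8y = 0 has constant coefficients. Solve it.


Characteristic equation: r² + 9r + 8 = 0.
Factor: (r + 8)(r + 1) = 0 ⇒ r = -8, -1 (distinct real).
General solution: y = C₁e^(-8x) + C₂e^(-x).


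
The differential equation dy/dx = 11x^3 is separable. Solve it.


Integrate both sides with respect to x: y = ∫ 11x^3 dx = (11/4)x^4 + C.


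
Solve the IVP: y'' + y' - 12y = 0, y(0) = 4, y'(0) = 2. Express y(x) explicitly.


Characteristic roots of r² + r - 12 = 0 are -4, 3.
General solution y = c₁ e^(-4x) + c₂ e^(3x).
Apply y(0) = 4: c₁ + c₂ = 4. Apply y'(0) = 2: -4 c₁ + 3 c₂ = 2.
Solve: c₁ = 10/7, c₂ = 18/7.
Particular solution: y = (10/7)e^(-4x) + (18/7)e^(3x).


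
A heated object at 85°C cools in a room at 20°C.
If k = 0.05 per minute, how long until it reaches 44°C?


From T(t) = T_a + (T₀ - T_a)e^(-kt), set T(t) = 44:
(44 - 20) / (85 - 20) = e^(-0.05t), so t = -ln(0.369)/0.05 ≈ 19.9 minutes.


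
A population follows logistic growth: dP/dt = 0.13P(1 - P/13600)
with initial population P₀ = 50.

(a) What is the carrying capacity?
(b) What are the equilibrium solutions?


Logistic ODE dP/dt = 0.13P(1 - P/13600) has equilibria where dP/dt = 0, i.e. P = 0 or P = 13600.
The coefficient (1 - P/K) = 0 when P = K, identifying K = 13600 as the carrying capacity.
(a) K = 13600; (b) equilibria P = 0 and P = 13600.


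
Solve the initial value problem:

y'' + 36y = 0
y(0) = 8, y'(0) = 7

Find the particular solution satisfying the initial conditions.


Characteristic roots of r² + 36 = 0 are ±6i, so y = C₁cos(6x) + C₂sin(6x).
Apply y(0) = 8: C₁ = 8. Differentiate and apply y'(0) = 7: 6·C₂ = 7, so C₂ = 7/6.
Particular solution: y = 8cos(6x) + (7/6)sin(6x).


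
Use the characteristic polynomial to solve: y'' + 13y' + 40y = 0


Characteristic equation: r² + 13r + 40 = 0.
Factor: (r + 8)(r + 5) = 0 ⇒ r = -8, -5 (distinct real).
General solution: y = C₁e^(-8x) + C₂e^(-5x).


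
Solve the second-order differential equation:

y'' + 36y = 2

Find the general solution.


Homogeneous part: r² + 36 = 0 ⇒ r = ±6i, so y_h = C₁cos(6x) + C₂sin(6x).
Try constant y_p = A; plug in: 36A = 2 ⇒ A = 1/18.
General solution: y = C₁cos(6x) + C₂sin(6x) + 1/18.


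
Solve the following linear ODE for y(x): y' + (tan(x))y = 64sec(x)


P(x) = tan(x) ⇒ μ = e^(∫tan(x)dx) = sec(x).
(sec(x) y)' = 64sec²(x) ⇒ sec(x) y = 64tan(x) + C.
Multiply by cos(x): y = 64sin(x) + C·cos(x).


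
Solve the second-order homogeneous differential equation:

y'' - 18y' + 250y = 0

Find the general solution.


Characteristic equation: r² - 18r + 250 = 0.
Discriminant is negative; roots r = 9 ± 13i (complex conjugate pair).
General solution uses e^(α x)(C₁ cos(β x) + C₂ sin(β x)): y = e^(9x)(C₁cos(13x) + C₂sin(13x)).


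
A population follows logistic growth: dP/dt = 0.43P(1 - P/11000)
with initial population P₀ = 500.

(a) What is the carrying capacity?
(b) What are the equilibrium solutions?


Logistic ODE dP/dt = 0.43P(1 - P/11000) has equilibria where dP/dt = 0, i.e. P = 0 or P = 11000.
The coefficient (1 - P/K) = 0 when P = K, identifying K = 11000 as the carrying capacity.
(a) K = 11000; (b) equilibria P = 0 and P = 11000.


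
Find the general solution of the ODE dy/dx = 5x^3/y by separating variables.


Separate variables: y dy = 5x^3 dx.
Integrate both sides: y²/2 = (5/4)x^4 + C₀.
Multiply by 2: y² = (5/2)x^4 + C.


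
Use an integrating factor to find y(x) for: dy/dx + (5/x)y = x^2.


P(x) = 5/x ⇒ μ = x^5.
(x^5 y)' = x^5·x^2 = x^7.
Integrate: x^5 y = x^8/(8) + C.
Solve for y: y = (1/8)x^3 + C/x^5.


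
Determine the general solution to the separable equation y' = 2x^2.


Integrate both sides with respect to x: y = ∫ 2x^2 dx = (2/3)x^3 + C.


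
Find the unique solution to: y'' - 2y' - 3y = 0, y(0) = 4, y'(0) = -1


Characteristic roots of r² - 2r - 3 = 0 are -1, 3.
General solution y = c₁ e^(-x) + c₂ e^(3x).
Apply y(0) = 4: c₁ + c₂ = 4. Apply y'(0) = -1: -1 c₁ + 3 c₂ = -1.
Solve: c₁ = 13/4, c₂ = 3/4.
Particular solution: y = (13/4)e^(-x) + (3/4)e^(3x).


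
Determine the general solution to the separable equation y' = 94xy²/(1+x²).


Separate: dy/y² = 94x/(1+x²) dx.
Integrate LHS: ∫ dy/y² = -1/y.
Integrate RHS via u = 1+x²: 47ln(1+x²) + C.
Result: -1/y = 47ln(1+x²) + C.


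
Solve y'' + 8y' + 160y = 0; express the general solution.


Characteristic equation: r² + 8r + 160 = 0.
Discriminant is negative; roots r = -4 ± 12i (complex conjugate pair).
General solution uses e^(α x)(C₁ cos(β x) + C₂ sin(β x)): y = e^(-4x)(C₁cos(12x) + C₂sin(12x)).


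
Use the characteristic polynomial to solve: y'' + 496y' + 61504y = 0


Characteristic equation: r² + 496r + 61504 = 0, i.e. (r + 248)² = 0.
Repeated root r = -248; include an x factor for the second linearly independent solution.
General solution: y = (C₁ + C₂x)e^(-248x).


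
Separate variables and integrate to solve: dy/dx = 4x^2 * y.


Separate variables: dy/y = 4x^2 dx.
Integrate: ln|y| = (4/3)x^3 + C₀.
Exponentiate: y = Ce^((4/3)x^3).


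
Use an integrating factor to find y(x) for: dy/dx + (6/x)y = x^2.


P(x) = 6/x ⇒ μ = x^6.
(x^6 y)' = x^8 ⇒ x^6 y = x^9/(9) + C.
Solve for y: y = (1/9)x^3 + C/x^6.


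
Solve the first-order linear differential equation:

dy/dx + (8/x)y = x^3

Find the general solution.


P(x) = 8/x ⇒ μ = x^8.
(x^8 y)' = x^8·x^3 = x^11.
Integrate: x^8 y = x^12/(12) + C.
Solve for y: y = (1/12)x^4 + C/x^8.


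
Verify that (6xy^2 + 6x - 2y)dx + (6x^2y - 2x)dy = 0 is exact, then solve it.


Check exactness: ∂M/∂y = 12xy - 2 and ∂N/∂x = 12xy - 2; equal, so the equation is exact.
Integrate M with respect to x (treating y as constant): ∫M dx = 3x^2y^2 + 3x^2 - 2xy + h(y).
Differentiate w.r.t. y and set equal to N: all terms match, so h'(y) = 0 and h is a constant absorbed into C.
General solution: 3x^2y^2 + 3x^2 - 2xy = C.


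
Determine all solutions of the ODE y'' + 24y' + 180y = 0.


Characteristic equation: r² + 24r + 180 = 0.
Discriminant is negative; roots r = -12 ± 6i (complex conjugate pair).
General solution uses e^(α x)(C₁ cos(β x) + C₂ sin(β x)): y = e^(-12x)(C₁cos(6x) + C₂sin(6x)).


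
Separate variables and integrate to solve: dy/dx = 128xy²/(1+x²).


Separate: dy/y² = 128x/(1+x²) dx.
Integrate LHS: ∫ dy/y² = -1/y.
Integrate RHS via u = 1+x²: 64ln(1+x²) + C.
Result: -1/y = 64ln(1+x²) + C.


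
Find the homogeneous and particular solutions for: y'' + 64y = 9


Homogeneous part: r² + 64 = 0 ⇒ r = ±8i, so y_h = C₁cos(8x) + C₂sin(8x).
Try constant y_p = A; plug in: 64A = 9 ⇒ A = 9/64.
General solution: y = C₁cos(8x) + C₂sin(8x) + 9/64.


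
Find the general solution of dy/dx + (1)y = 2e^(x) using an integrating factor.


P(x) = 1 ⇒ μ = e^(x).
(μ y)' = 2e^(2x) ⇒ μ y = (2/2)e^(2x) + C.
Divide by μ: y = e^(x) + Ce^(-x).


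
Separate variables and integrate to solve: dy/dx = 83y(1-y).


Separate: dy/[y(1-y)] = 83 dx.
Partial fractions: 1/[y(1-y)] = 1/y + 1/(1-y).
Integrate: ln|y/(1-y)| = 83x + C₀.
Solve for y: y = 1/(1 + Ce^(-83x)).


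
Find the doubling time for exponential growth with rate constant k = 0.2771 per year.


Exponential growth: P(t) = P₀ e^(0.2771t). Set P(t)/P₀ = 2: e^(0.2771t) = 2.
Solve: t = ln(2)/0.2771 ≈ 2.50 years.


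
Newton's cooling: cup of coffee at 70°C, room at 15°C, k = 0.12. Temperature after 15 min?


Newton's law: dT/dt = -k(T - T_a) has solution T(t) = T_a + (T₀ - T_a)e^(-kt).
Plug in T_a = 15, T₀ = 70, k = 0.12, t = 15: T(15) = 15 + (55)e^(-1.80) ≈ 24.1°C.


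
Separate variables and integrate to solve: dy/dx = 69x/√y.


Separate: √y dy = 69x dx.
Integrate: (2/3)y^(3/2) = (69/2)x² + C.


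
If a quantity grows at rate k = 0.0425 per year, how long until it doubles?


Exponential growth: P(t) = P₀ e^(0.0425t). Set P(t)/P₀ = 2: e^(0.0425t) = 2.
Solve: t = ln(2)/0.0425 ≈ 16.31 years.


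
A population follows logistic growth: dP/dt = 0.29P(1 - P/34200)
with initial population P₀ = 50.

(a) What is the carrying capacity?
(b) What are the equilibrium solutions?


Logistic ODE dP/dt = 0.29P(1 - P/34200) has equilibria where dP/dt = 0, i.e. P = 0 or P = 34200.
The coefficient (1 - P/K) = 0 when P = K, identifying K = 34200 as the carrying capacity.
(a) K = 34200; (b) equilibria P = 0 and P = 34200.


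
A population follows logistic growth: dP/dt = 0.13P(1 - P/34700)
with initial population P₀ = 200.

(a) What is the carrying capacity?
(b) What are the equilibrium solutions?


Logistic ODE dP/dt = 0.13P(1 - P/34700) has equilibria where dP/dt = 0, i.e. P = 0 or P = 34700.
The coefficient (1 - P/K) = 0 when P = K, identifying K = 34700 as the carrying capacity.
(a) K = 34700; (b) equilibria P = 0 and P = 34700.


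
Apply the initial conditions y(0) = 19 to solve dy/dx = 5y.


General solution of y' = 5y is y = Ce^(5x).
Apply y(0) = 19: C = 19.
Particular solution: y = 19e^(5x).


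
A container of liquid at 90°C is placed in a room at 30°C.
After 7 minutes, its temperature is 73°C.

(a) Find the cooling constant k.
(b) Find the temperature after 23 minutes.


Newton's law: T(t) = T_a + (T₀ - T_a)e^(-kt).
(a) Use T(7) = 73: (73 - 30)/(90 - 30) = e^(-k·7), so k = -ln(0.717)/7 ≈ 0.0476.
(b) Apply k to t = 23: T(23) = 30 + (60)e^(-1.095) ≈ 50.1°C.


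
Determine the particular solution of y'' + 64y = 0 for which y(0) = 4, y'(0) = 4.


Characteristic roots of r² + 64 = 0 are ±8i, so y = C₁cos(8x) + C₂sin(8x).
Apply y(0) = 4: C₁ = 4. Differentiate and apply y'(0) = 4: 8·C₂ = 4, so C₂ = 1/2.
Particular solution: y = 4cos(8x) + (1/2)sin(8x).


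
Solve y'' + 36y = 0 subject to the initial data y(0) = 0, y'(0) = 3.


Characteristic roots of r² + 36 = 0 are ±6i, so y = C₁cos(6x) + C₂sin(6x).
Apply y(0) = 0: C₁ = 0. Differentiate and apply y'(0) = 3: 6·C₂ = 3, so C₂ = 1/2.
Particular solution: y = (1/2)sin(6x).


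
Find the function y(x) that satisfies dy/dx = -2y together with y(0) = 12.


General solution of y' = -2y is y = Ce^(-2x).
Apply y(0) = 12: C = 12.
Particular solution: y = 12e^(-2x).


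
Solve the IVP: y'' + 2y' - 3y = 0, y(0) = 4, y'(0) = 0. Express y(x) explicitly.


Characteristic roots of r² + 2r - 3 = 0 are -3, 1.
General solution y = c₁ e^(-3x) + c₂ e^(x).
Apply y(0) = 4: c₁ + c₂ = 4. Apply y'(0) = 0: -3 c₁ + 1 c₂ = 0.
Solve: c₁ = 1, c₂ = 3.
Particular solution: y = e^(-3x) + 3e^(x).


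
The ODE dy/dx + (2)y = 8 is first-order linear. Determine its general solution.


P(x) = 2, Q(x) = 8; integrating factor μ = e^(2x).
(μ y)' = 8e^(2x) ⇒ μ y = 4e^(2x) + C.
Divide by μ: y = 4 + Ce^(-2x).


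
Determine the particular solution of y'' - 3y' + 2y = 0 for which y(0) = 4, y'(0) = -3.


Characteristic roots of r² - 3r + 2 = 0 are 1, 2.
General solution y = c₁ e^(x) + c₂ e^(2x).
Apply y(0) = 4: c₁ + c₂ = 4. Apply y'(0) = -3: 1 c₁ + 2 c₂ = -3.
Solve: c₁ = 11, c₂ = -7.
Particular solution: y = 11e^(x) - 7e^(2x).


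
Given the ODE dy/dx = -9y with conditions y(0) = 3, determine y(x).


General solution of y' = -9y is y = Ce^(-9x).
Apply y(0) = 3: C = 3.
Particular solution: y = 3e^(-9x).


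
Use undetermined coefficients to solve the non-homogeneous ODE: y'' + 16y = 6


Homogeneous part: r² + 16 = 0 ⇒ r = ±4i, so y_h = C₁cos(4x) + C₂sin(4x).
Try constant y_p = A; plug in: 16A = 6 ⇒ A = 3/8.
General solution: y = C₁cos(4x) + C₂sin(4x) + 3/8.


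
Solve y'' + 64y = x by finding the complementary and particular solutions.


Homogeneous: r² + 64 = 0 ⇒ r = ±8i, y_h = C₁cos(8x) + C₂sin(8x).
Polynomial forcing; try y_p = Ax + B. Then y_p'' + 64 y_p = 64(Ax + B) = x, so B = 0 and A = 1/64.
General solution: y = C₁cos(8x) + C₂sin(8x) + (1/64)x.


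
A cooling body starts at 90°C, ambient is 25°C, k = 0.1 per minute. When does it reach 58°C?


From T(t) = T_a + (T₀ - T_a)e^(-kt), set T(t) = 58:
(58 - 25) / (90 - 25) = e^(-0.1t), so t = -ln(0.508)/0.1 ≈ 6.8 minutes.


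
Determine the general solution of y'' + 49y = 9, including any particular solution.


Homogeneous part: r² + 49 = 0 ⇒ r = ±7i, so y_h = C₁cos(7x) + C₂sin(7x).
Try constant y_p = A; plug in: 49A = 9 ⇒ A = 9/49.
General solution: y = C₁cos(7x) + C₂sin(7x) + 9/49.


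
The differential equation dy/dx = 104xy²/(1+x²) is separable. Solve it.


Separate: dy/y² = 104x/(1+x²) dx.
Integrate LHS: ∫ dy/y² = -1/y.
Integrate RHS via u = 1+x²: 52ln(1+x²) + C.
Result: -1/y = 52ln(1+x²) + C.


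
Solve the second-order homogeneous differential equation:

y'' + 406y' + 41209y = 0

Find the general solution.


Characteristic equation: r² + 406r + 41209 = 0, i.e. (r + 203)² = 0.
Repeated root r = -203; include an x factor for the second linearly independent solution.
General solution: y = (C₁ + C₂x)e^(-203x).


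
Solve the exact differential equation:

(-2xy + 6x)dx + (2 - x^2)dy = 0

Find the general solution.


Check exactness: ∂M/∂y = -2x and ∂N/∂x = -2x; equal, so the equation is exact.
Integrate M with respect to x (treating y as constant): ∫M dx = -x^2y + 3x^2 + h(y).
Differentiate w.r.t. y and set equal to N: the x-dependent terms already match, leaving h'(y) = 2. Integrate: h(y) = 2y.
So F(x,y) = 2y - x^2y + 3x^2.
General solution: 2y - x^2y + 3x^2 = C.


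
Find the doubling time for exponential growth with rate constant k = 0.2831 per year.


Exponential growth: P(t) = P₀ e^(0.2831t). Set P(t)/P₀ = 2: e^(0.2831t) = 2.
Solve: t = ln(2)/0.2831 ≈ 2.45 years.


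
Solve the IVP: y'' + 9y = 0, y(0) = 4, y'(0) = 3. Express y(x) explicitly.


Characteristic roots of r² + 9 = 0 are ±3i, so y = C₁cos(3x) + C₂sin(3x).
Apply y(0) = 4: C₁ = 4. Differentiate and apply y'(0) = 3: 3·C₂ = 3, so C₂ = 1.
Particular solution: y = 4cos(3x) + sin(3x).


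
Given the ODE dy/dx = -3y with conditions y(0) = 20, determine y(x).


General solution of y' = -3y is y = Ce^(-3x).
Apply y(0) = 20: C = 20.
Particular solution: y = 20e^(-3x).


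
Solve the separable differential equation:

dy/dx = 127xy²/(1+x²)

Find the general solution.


Separate: dy/y² = 127x/(1+x²) dx.
Integrate LHS: ∫ dy/y² = -1/y.
Integrate RHS via u = 1+x²: (127/2)ln(1+x²) + C.
Result: -1/y = (127/2)ln(1+x²) + C.


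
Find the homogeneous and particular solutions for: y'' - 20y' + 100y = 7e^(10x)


Characteristic polynomial (r - 10)² = 0; repeated root r = 10.
y_h = (C₁ + C₂x)e^(10x). Forcing matches the repeated root (resonance), so try y_p = Ax² e^(10x).
Substitute and solve for A: 2A = 7, so A = 7/2.
General solution: y = (C₁ + C₂x + (7/2)x²)e^(10x).


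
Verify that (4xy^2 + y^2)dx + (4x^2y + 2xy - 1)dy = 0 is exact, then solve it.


Check exactness: ∂M/∂y = 8xy + 2y and ∂N/∂x = 8xy + 2y; equal, so the equation is exact.
Integrate M with respect to x (treating y as constant): ∫M dx = 2x^2y^2 + xy^2 + h(y).
Differentiate w.r.t. y and set equal to N: the x-dependent terms already match, leaving h'(y) = -1. Integrate: h(y) = -y.
So F(x,y) = 2x^2y^2 + xy^2 - y.
General solution: 2x^2y^2 + xy^2 - y = C.


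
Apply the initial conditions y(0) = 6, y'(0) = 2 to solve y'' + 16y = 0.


Characteristic roots of r² + 16 = 0 are ±4i, so y = C₁cos(4x) + C₂sin(4x).
Apply y(0) = 6: C₁ = 6. Differentiate and apply y'(0) = 2: 4·C₂ = 2, so C₂ = 1/2.
Particular solution: y = 6cos(4x) + (1/2)sin(4x).


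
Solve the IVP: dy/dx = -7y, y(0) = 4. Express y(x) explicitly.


General solution of y' = -7y is y = Ce^(-7x).
Apply y(0) = 4: C = 4.
Particular solution: y = 4e^(-7x).


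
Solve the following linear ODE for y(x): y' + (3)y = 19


P(x) = 3, Q(x) = 19; integrating factor μ = e^(3x).
(μ y)' = 19e^(3x) ⇒ μ y = (19/3)e^(3x) + C.
Divide by μ: y = 19/3 + Ce^(-3x).


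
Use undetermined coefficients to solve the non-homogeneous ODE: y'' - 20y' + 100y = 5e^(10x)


Characteristic polynomial (r - 10)² = 0; repeated root r = 10.
y_h = (C₁ + C₂x)e^(10x). Forcing matches the repeated root (resonance), so try y_p = Ax² e^(10x).
Substitute and solve for A: 2A = 5, so A = 5/2.
General solution: y = (C₁ + C₂x + (5/2)x²)e^(10x).


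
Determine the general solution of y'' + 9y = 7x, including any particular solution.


Homogeneous: r² + 9 = 0 ⇒ r = ±3i, y_h = C₁cos(3x) + C₂sin(3x).
Polynomial forcing; try y_p = Ax + B. Then y_p'' + 9 y_p = 9(Ax + B) = 7x, so B = 0 and A = 7/9.
General solution: y = C₁cos(3x) + C₂sin(3x) + (7/9)x.


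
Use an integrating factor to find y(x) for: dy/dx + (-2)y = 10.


P(x) = -2 ⇒ μ = e^(-2x).
(μ y)' = 10e^(-2x) ⇒ μ y = -5e^(-2x) + C.
Divide by μ: y = -5 + Ce^(2x).


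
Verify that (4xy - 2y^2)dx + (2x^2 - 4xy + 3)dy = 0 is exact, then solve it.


Check exactness: ∂M/∂y = 4x - 4y and ∂N/∂x = 4x - 4y; equal, so the equation is exact.
Integrate M with respect to x (treating y as constant): ∫M dx = 2x^2y - 2xy^2 + h(y).
Differentiate w.r.t. y and set equal to N: the x-dependent terms already match, leaving h'(y) = 3. Integrate: h(y) = 3y.
So F(x,y) = 2x^2y - 2xy^2 + 3y.
General solution: 2x^2y - 2xy^2 + 3y = C.


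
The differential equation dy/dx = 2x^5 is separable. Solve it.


Integrate both sides with respect to x: y = ∫ 2x^5 dx = (1/3)x^6 + C.


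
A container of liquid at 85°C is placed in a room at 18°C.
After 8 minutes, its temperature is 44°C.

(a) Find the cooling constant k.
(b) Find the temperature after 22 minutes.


Newton's law: T(t) = T_a + (T₀ - T_a)e^(-kt).
(a) Use T(8) = 44: (44 - 18)/(85 - 18) = e^(-k·8), so k = -ln(0.388)/8 ≈ 0.1183.
(b) Apply k to t = 22: T(22) = 18 + (67)e^(-2.603) ≈ 23.0°C.


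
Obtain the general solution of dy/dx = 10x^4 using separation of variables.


Integrate both sides with respect to x: y = ∫ 10x^4 dx = 2x^5 + C.


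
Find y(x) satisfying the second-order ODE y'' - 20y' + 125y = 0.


Characteristic equation: r² - 20r + 125 = 0.
Discriminant is negative; roots r = 10 ± 5i (complex conjugate pair).
General solution uses e^(α x)(C₁ cos(β x) + C₂ sin(β x)): y = e^(10x)(C₁cos(5x) + C₂sin(5x)).


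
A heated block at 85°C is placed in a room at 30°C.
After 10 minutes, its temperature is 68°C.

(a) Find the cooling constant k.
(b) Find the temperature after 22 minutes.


Newton's law: T(t) = T_a + (T₀ - T_a)e^(-kt).
(a) Use T(10) = 68: (68 - 30)/(85 - 30) = e^(-k·10), so k = -ln(0.691)/10 ≈ 0.0370.
(b) Apply k to t = 22: T(22) = 30 + (55)e^(-0.813) ≈ 54.4°C.


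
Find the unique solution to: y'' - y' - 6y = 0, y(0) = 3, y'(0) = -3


Characteristic roots of r² - r - 6 = 0 are 3, -2.
General solution y = c₁ e^(3x) + c₂ e^(-2x).
Apply y(0) = 3: c₁ + c₂ = 3. Apply y'(0) = -3: 3 c₁ - 2 c₂ = -3.
Solve: c₁ = 3/5, c₂ = 12/5.
Particular solution: y = (3/5)e^(3x) + (12/5)e^(-2x).


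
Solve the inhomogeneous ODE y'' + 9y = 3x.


Homogeneous: r² + 9 = 0 ⇒ r = ±3i, y_h = C₁cos(3x) + C₂sin(3x).
Polynomial forcing; try y_p = Ax + B. Then y_p'' + 9 y_p = 9(Ax + B) = 3x, so B = 0 and A = 1/3.
General solution: y = C₁cos(3x) + C₂sin(3x) + (1/3)x.


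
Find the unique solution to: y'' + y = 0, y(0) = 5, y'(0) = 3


Characteristic roots of r² + 1 = 0 are ±1i, so y = C₁cos(x) + C₂sin(x).
Apply y(0) = 5: C₁ = 5. Differentiate and apply y'(0) = 3: 1·C₂ = 3, so C₂ = 3.
Particular solution: y = 5cos(x) + 3sin(x).


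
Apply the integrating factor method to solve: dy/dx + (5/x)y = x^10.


P(x) = 5/x ⇒ μ = x^5.
(x^5 y)' = x^5·x^10 = x^15.
Integrate: x^5 y = x^16/(16) + C.
Solve for y: y = (1/16)x^11 + C/x^5.


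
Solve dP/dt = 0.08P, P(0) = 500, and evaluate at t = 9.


The ODE dP/dt = 0.08P has solution P(t) = P(0)e^(0.08t).
Substitute P(0) = 500 and t = 9: P(9) = 500 e^(0.72) ≈ 1027.


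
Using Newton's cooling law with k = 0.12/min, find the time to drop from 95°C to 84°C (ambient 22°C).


From T(t) = T_a + (T₀ - T_a)e^(-kt), set T(t) = 84:
(84 - 22) / (95 - 22) = e^(-0.12t), so t = -ln(0.849)/0.12 ≈ 1.4 minutes.


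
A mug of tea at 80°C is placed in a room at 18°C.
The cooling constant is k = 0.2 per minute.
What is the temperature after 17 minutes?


Newton's law: dT/dt = -k(T - T_a) has solution T(t) = T_a + (T₀ - T_a)e^(-kt).
Plug in T_a = 18, T₀ = 80, k = 0.2, t = 17: T(17) = 18 + (62)e^(-3.40) ≈ 20.1°C.


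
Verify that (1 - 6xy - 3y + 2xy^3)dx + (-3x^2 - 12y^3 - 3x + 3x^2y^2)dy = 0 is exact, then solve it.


Check exactness: ∂M/∂y = -6x - 3 + 6xy^2 and ∂N/∂x = -6x - 3 + 6xy^2; equal, so the equation is exact.
Integrate M with respect to x (treating y as constant): ∫M dx = x - 3x^2y - 3xy + x^2y^3 + h(y).
Differentiate w.r.t. y and set equal to N: the x-dependent terms already match, leaving h'(y) = -12y^3. Integrate: h(y) = -3y^4.
So F(x,y) = x - 3x^2y - 3y^4 - 3xy + x^2y^3.
General solution: x - 3x^2y - 3y^4 - 3xy + x^2y^3 = C.


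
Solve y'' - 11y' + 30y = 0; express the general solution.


Characteristic equation: r² - 11r + 30 = 0.
Factor: (r - 5)(r - 6) = 0 ⇒ r = 5, 6 (distinct real).
General solution: y = C₁e^(5x) + C₂e^(6x).


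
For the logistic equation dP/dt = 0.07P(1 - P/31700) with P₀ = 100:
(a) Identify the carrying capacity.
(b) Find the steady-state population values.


Logistic ODE dP/dt = 0.07P(1 - P/31700) has equilibria where dP/dt = 0, i.e. P = 0 or P = 31700.
The coefficient (1 - P/K) = 0 when P = K, identifying K = 31700 as the carrying capacity.
(a) K = 31700; (b) equilibria P = 0 and P = 31700.


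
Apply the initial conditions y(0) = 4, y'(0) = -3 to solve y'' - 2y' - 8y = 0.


Characteristic roots of r² - 2r - 8 = 0 are 4, -2.
General solution y = c₁ e^(4x) + c₂ e^(-2x).
Apply y(0) = 4: c₁ + c₂ = 4. Apply y'(0) = -3: 4 c₁ - 2 c₂ = -3.
Solve: c₁ = 5/6, c₂ = 19/6.
Particular solution: y = (5/6)e^(4x) + (19/6)e^(-2x).


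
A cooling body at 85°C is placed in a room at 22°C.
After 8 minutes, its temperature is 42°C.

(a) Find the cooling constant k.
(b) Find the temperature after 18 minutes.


Newton's law: T(t) = T_a + (T₀ - T_a)e^(-kt).
(a) Use T(8) = 42: (42 - 22)/(85 - 22) = e^(-k·8), so k = -ln(0.317)/8 ≈ 0.1434.
(b) Apply k to t = 18: T(18) = 22 + (63)e^(-2.582) ≈ 26.8°C.


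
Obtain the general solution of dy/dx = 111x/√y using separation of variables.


Separate: √y dy = 111x dx.
Integrate: (2/3)y^(3/2) = (111/2)x² + C.


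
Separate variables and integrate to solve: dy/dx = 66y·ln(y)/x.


Separate: dy/[y ln(y)] = 66 dx/x.
Substitute u = ln(y): du/u = 66 dx/x.
Integrate: ln|ln(y)| = 66ln|x| + C₀, hence ln(y) = C·x^66.


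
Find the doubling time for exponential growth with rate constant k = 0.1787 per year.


Exponential growth: P(t) = P₀ e^(0.1787t). Set P(t)/P₀ = 2: e^(0.1787t) = 2.
Solve: t = ln(2)/0.1787 ≈ 3.88 years.


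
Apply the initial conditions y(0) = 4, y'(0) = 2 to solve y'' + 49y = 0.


Characteristic roots of r² + 49 = 0 are ±7i, so y = C₁cos(7x) + C₂sin(7x).
Apply y(0) = 4: C₁ = 4. Differentiate and apply y'(0) = 2: 7·C₂ = 2, so C₂ = 2/7.
Particular solution: y = 4cos(7x) + (2/7)sin(7x).


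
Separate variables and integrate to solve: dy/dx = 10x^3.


Integrate both sides with respect to x: y = ∫ 10x^3 dx = (5/2)x^4 + C.


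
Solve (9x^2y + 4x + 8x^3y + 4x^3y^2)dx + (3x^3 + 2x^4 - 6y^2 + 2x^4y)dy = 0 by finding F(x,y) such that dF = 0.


Check exactness: ∂M/∂y = 9x^2 + 8x^3 + 8x^3y and ∂N/∂x = 9x^2 + 8x^3 + 8x^3y; equal, so the equation is exact.
Integrate M with respect to x (treating y as constant): ∫M dx = 3x^3y + 2x^2 + 2x^4y + x^4y^2 + h(y).
Differentiate w.r.t. y and set equal to N: the x-dependent terms already match, leaving h'(y) = -6y^2. Integrate: h(y) = -2y^3.
So F(x,y) = 3x^3y + 2x^2 + 2x^4y - 2y^3 + x^4y^2.
General solution: 3x^3y + 2x^2 + 2x^4y - 2y^3 + x^4y^2 = C.


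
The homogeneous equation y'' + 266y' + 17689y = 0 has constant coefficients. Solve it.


Characteristic equation: r² + 266r + 17689 = 0, i.e. (r + 133)² = 0.
Repeated root r = -133; include an x factor for the second linearly independent solution.
General solution: y = (C₁ + C₂x)e^(-133x).


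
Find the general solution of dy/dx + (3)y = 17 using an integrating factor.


P(x) = 3, Q(x) = 17; integrating factor μ = e^(3x).
(μ y)' = 17e^(3x) ⇒ μ y = (17/3)e^(3x) + C.
Divide by μ: y = 17/3 + Ce^(-3x).


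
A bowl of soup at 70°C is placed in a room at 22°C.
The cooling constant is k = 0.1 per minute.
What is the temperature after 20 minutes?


Newton's law: dT/dt = -k(T - T_a) has solution T(t) = T_a + (T₀ - T_a)e^(-kt).
Plug in T_a = 22, T₀ = 70, k = 0.1, t = 20: T(20) = 22 + (48)e^(-2.00) ≈ 28.5°C.


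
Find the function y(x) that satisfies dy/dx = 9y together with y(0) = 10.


General solution of y' = 9y is y = Ce^(9x).
Apply y(0) = 10: C = 10.
Particular solution: y = 10e^(9x).


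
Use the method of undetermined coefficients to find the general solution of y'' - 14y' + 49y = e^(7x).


Characteristic polynomial (r - 7)² = 0; repeated root r = 7.
y_h = (C₁ + C₂x)e^(7x). Forcing matches the repeated root (resonance), so try y_p = Ax² e^(7x).
Substitute and solve for A: 2A = 1, so A = 1/2.
General solution: y = (C₁ + C₂x + (1/2)x²)e^(7x).


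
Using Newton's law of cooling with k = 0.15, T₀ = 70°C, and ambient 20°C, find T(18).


Newton's law: dT/dt = -k(T - T_a) has solution T(t) = T_a + (T₀ - T_a)e^(-kt).
Plug in T_a = 20, T₀ = 70, k = 0.15, t = 18: T(18) = 20 + (50)e^(-2.70) ≈ 23.4°C.


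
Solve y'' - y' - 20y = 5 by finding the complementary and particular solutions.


Characteristic roots of r² - r - 20 = 0 are -4, 5.
y_h = C₁e^(-4x) + C₂e^(5x).
Forcing exponent 0 is not a characteristic root; try y_p = A.
Substitute: A·(0 + (-1)·0 + (-20)) = A·-20 = 5, so A = -1/4.
General solution: y = C₁e^(-4x) + C₂e^(5x) - 1/4.


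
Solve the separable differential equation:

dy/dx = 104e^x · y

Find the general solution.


Separate variables: dy/y = 104e^x dx.
Integrate: ln|y| = 104e^x + C₀.
Exponentiate: y = Ce^(104e^x).


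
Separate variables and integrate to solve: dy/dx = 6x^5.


Integrate both sides with respect to x: y = ∫ 6x^5 dx = x^6 + C.


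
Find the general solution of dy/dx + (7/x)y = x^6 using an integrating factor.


P(x) = 7/x ⇒ μ = x^7.
(x^7 y)' = x^13 ⇒ x^7 y = x^14/(14) + C.
Solve for y: y = (1/14)x^7 + C/x^7.


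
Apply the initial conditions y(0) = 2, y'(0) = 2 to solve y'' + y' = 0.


Characteristic roots of r² + r = 0 are 0, -1.
General solution y = c₁ + c₂ e^(-x).
Apply y(0) = 2: c₁ + c₂ = 2. Apply y'(0) = 2: 0 c₁ - 1 c₂ = 2.
Solve: c₁ = 4, c₂ = -2.
Particular solution: y = 4 - 2e^(-x).


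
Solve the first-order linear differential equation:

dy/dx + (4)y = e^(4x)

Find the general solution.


P(x) = 4 ⇒ μ = e^(4x).
(μ y)' = e^(8x) ⇒ μ y = (1/8)e^(8x) + C.
Divide by μ: y = (1/8)e^(4x) + Ce^(-4x).


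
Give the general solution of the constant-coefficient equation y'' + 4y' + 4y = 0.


Characteristic equation: r² + 4r + 4 = 0, i.e. (r + 2)² = 0.
Repeated root r = -2; include an x factor for the second linearly independent solution.
General solution: y = (C₁ + C₂x)e^(-2x).


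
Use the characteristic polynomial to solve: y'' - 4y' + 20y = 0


Characteristic equation: r² - 4r + 20 = 0.
Discriminant is negative; roots r = 2 ± 4i (complex conjugate pair).
General solution uses e^(α x)(C₁ cos(β x) + C₂ sin(β x)): y = e^(2x)(C₁cos(4x) + C₂sin(4x)).


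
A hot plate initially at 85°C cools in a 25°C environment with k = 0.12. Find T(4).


Newton's law: dT/dt = -k(T - T_a) has solution T(t) = T_a + (T₀ - T_a)e^(-kt).
Plug in T_a = 25, T₀ = 85, k = 0.12, t = 4: T(4) = 25 + (60)e^(-0.48) ≈ 62.1°C.


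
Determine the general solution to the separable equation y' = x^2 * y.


Separate variables: dy/y = x^2 dx.
Integrate: ln|y| = (1/3)x^3 + C₀.
Exponentiate: y = Ce^((1/3)x^3).


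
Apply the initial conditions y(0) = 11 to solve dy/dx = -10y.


General solution of y' = -10y is y = Ce^(-10x).
Apply y(0) = 11: C = 11.
Particular solution: y = 11e^(-10x).


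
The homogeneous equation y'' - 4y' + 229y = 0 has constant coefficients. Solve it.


Characteristic equation: r² - 4r + 229 = 0.
Discriminant is negative; roots r = 2 ± 15i (complex conjugate pair).
General solution uses e^(α x)(C₁ cos(β x) + C₂ sin(β x)): y = e^(2x)(C₁cos(15x) + C₂sin(15x)).


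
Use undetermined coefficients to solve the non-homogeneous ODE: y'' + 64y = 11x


Homogeneous: r² + 64 = 0 ⇒ r = ±8i, y_h = C₁cos(8x) + C₂sin(8x).
Polynomial forcing; try y_p = Ax + B. Then y_p'' + 64 y_p = 64(Ax + B) = 11x, so B = 0 and A = 11/64.
General solution: y = C₁cos(8x) + C₂sin(8x) + (11/64)x.


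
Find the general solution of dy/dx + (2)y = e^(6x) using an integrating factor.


P(x) = 2 ⇒ μ = e^(2x).
(μ y)' = e^(8x) ⇒ μ y = e^(8x)/8 + C.
Divide by μ: y = (1/8)e^(6x) + Ce^(-2x).


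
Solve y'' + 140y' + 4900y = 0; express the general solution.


Characteristic equation: r² + 140r + 4900 = 0, i.e. (r + 70)² = 0.
Repeated root r = -70; include an x factor for the second linearly independent solution.
General solution: y = (C₁ + C₂x)e^(-70x).


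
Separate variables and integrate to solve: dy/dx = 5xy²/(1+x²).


Separate: dy/y² = 5x/(1+x²) dx.
Integrate LHS: ∫ dy/y² = -1/y.
Integrate RHS via u = 1+x²: (5/2)ln(1+x²) + C.
Result: -1/y = (5/2)ln(1+x²) + C.


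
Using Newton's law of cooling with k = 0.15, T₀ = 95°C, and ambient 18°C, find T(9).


Newton's law: dT/dt = -k(T - T_a) has solution T(t) = T_a + (T₀ - T_a)e^(-kt).
Plug in T_a = 18, T₀ = 95, k = 0.15, t = 9: T(9) = 18 + (77)e^(-1.35) ≈ 38.0°C.


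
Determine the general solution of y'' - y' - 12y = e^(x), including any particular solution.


Characteristic roots of r² - r - 12 = 0 are -3, 4.
y_h = C₁e^(-3x) + C₂e^(4x).
Forcing exponent 1 is not a characteristic root; try y_p = Ae^(x).
Substitute: A·(1 + (-1)·1 + (-12)) = A·-12 = 1, so A = -1/12.
General solution: y = C₁e^(-3x) + C₂e^(4x) - (1/12)e^(x).


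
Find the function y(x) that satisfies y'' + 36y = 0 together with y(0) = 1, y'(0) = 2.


Characteristic roots of r² + 36 = 0 are ±6i, so y = C₁cos(6x) + C₂sin(6x).
Apply y(0) = 1: C₁ = 1. Differentiate and apply y'(0) = 2: 6·C₂ = 2, so C₂ = 1/3.
Particular solution: y = cos(6x) + (1/3)sin(6x).


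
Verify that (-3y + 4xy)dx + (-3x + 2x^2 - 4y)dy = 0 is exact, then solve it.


Check exactness: ∂M/∂y = -3 + 4x and ∂N/∂x = -3 + 4x; equal, so the equation is exact.
Integrate M with respect to x (treating y as constant): ∫M dx = -3xy + 2x^2y + h(y).
Differentiate w.r.t. y and set equal to N: the x-dependent terms already match, leaving h'(y) = -4y. Integrate: h(y) = -2y^2.
So F(x,y) = -3xy + 2x^2y - 2y^2.
General solution: -3xy + 2x^2y - 2y^2 = C.


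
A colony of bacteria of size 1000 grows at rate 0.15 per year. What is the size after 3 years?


The ODE dP/dt = 0.15P has solution P(t) = P(0)e^(0.15t).
Substitute P(0) = 1000 and t = 3: P(3) = 1000 e^(0.45) ≈ 1568.


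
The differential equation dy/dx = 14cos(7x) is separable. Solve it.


g(y) = 1, so integrate directly: y = ∫ 14cos(7x) dx = 2sin(7x) + C.


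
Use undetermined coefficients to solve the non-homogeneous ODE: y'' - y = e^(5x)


Characteristic roots of r² - 1 = 0 are -1, 1.
y_h = C₁e^(-x) + C₂e^(x).
Forcing exponent 5 is not a characteristic root; try y_p = Ae^(5x).
Substitute: A·(25 + (0)·5 + (-1)) = A·24 = 1, so A = 1/24.
General solution: y = C₁e^(-x) + C₂e^(x) + (1/24)e^(5x).


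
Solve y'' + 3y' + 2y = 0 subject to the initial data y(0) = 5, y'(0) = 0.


Characteristic roots of r² + 3r + 2 = 0 are -2, -1.
General solution y = c₁ e^(-2x) + c₂ e^(-x).
Apply y(0) = 5: c₁ + c₂ = 5. Apply y'(0) = 0: -2 c₁ - 1 c₂ = 0.
Solve: c₁ = -5, c₂ = 10.
Particular solution: y = -5e^(-2x) + 10e^(-x).
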